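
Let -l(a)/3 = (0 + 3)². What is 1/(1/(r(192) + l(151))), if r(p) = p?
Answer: 165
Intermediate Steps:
l(a) = -27 (l(a) = -3*(0 + 3)² = -3*3² = -3*9 = -27)
1/(1/(r(192) + l(151))) = 1/(1/(192 - 27)) = 1/(1/165) = 165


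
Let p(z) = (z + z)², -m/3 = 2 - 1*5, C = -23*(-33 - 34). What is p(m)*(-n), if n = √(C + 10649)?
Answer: -324*√12190 ≈ -35772.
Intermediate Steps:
C = 1541 (C = -23*(-67) = 1541)
m = 9 (m = -3*(2 - 1*5) = -3*(2 - 5) = -3*(-3) = 9)
n = √12190 (n = √(1541 + 10649) = √12190 ≈ 110.41)
p(z) = 4*z² (p(z) = (2*z)² = 4*z²)
p(m)*(-n) = (4*9²)*(-√12190) = (4*81)*(-√12190) = 324*(-√12190) = -324*√12190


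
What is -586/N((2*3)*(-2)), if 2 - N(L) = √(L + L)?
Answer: -293/7 - 293*I*√6/7 ≈ -41.857 - 102.53*I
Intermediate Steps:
N(L) = 2 - √2*√L (N(L) = 2 - √(L + L) = 2 - √(2*L) = 2 - √2*√L)
-586/N((2*3)*(-2)) = -586/(2 - √2*√((2*3)*(-2))) = -586/(2 - √2*√(6*(-2))) = -586/(2 - √2*√(-12)) = -586/(2 - √2*2*I*√3) = -586/(2 - 2*I*√6)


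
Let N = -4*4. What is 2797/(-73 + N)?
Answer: -2797/89 ≈ -31.427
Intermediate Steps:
N = -16
2797/(-73 + N) = 2797/(-73 - 16) = 2797/(-89) = 2797*(-1/89) = -2797/89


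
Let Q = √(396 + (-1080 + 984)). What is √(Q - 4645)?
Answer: √(-4645 + 10*√3) ≈ 68.027*I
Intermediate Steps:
Q = 10*√3 (Q = √(396 - 96) = √300 = 10*√3 ≈ 17.320)
√(Q - 4645) = √(10*√3 - 4645) = √(-4645 + 10*√3)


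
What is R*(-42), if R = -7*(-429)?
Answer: -126126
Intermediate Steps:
R = 3003
R*(-42) = 3003*(-42) = -126126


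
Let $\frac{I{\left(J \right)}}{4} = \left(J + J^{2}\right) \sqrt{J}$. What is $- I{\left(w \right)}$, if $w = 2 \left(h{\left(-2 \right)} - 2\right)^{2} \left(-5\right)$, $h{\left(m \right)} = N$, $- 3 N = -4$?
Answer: $- \frac{9920 i \sqrt{10}}{243} \approx - 129.09 i$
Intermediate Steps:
$N = \frac{4}{3}$ ($N = \left(- \frac{1}{3}\right) \left(-4\right) = \frac{4}{3} \approx 1.3333$)
$h{\left(m \right)} = \frac{4}{3}$
$w = - \frac{40}{9}$ ($w = 2 \left(\frac{4}{3} - 2\right)^{2} \left(-5\right) = 2 \left(- \frac{2}{3}\right)^{2} \left(-5\right) = 2 \cdot \frac{4}{9} \left(-5\right) = \frac{8}{9} \left(-5\right) = - \frac{40}{9} \approx -4.4444$)
$I{\left(J \right)} = 4 \sqrt{J} \left(J + J^{2}\right)$ ($I{\left(J \right)} = 4 \left(J + J^{2}\right) \sqrt{J} = 4 \sqrt{J} \left(J + J^{2}\right)$)
$- I{\left(w \right)} = - 4 \left(- \frac{40}{9}\right)^{\frac{3}{2}} \left(1 - \frac{40}{9}\right) = - \frac{4 \left(- \frac{80 i \sqrt{10}}{27}\right) \left(-31\right)}{9} = - \frac{9920 i \sqrt{10}}{243}$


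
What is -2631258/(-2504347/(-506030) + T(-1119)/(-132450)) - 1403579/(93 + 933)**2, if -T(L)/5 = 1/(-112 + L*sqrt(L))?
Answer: (-4154775422249215331765343*sqrt(1119) + 415848835828268668309127*I)/(1052676*(-743009652133*I + 7423463012157*sqrt(1119))) ≈ -5.3168e+5 + 0.00010872*I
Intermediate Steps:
T(L) = -5/(-112 + L**(3/2)) (T(L) = -5/(-112 + L*sqrt(L)) = -5/(-112 + L**(3/2)))
-2631258/(-2504347/(-506030) + T(-1119)/(-132450)) - 1403579/(93 + 933)**2 = -2631258/(-2504347/(-506030) - 5/(-112 + (-1119)**(3/2))/(-132450)) - 1403579/(93 + 933)**2 = -2631258/(-2504347*(-1/506030) - 5/(-112 - 1119*I*sqrt(1119))*(-1/132450)) - 1403579/(1026**2) = -2631258/(2504347/506030 + 1/(26490*(-112 - 1119*I*sqrt(1119)))) - 1403579/1052676 = -1403579/1052676 - 2631258/(2504347/506030 + 1/(26490*(-112 - 1119*I*sqrt(1119))))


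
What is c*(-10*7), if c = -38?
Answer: 2660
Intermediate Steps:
c*(-10*7) = -(-380)*7 = -38*(-70) = 2660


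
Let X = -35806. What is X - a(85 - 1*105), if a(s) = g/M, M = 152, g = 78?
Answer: -2721295/76 ≈ -35807.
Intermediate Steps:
a(s) = 39/76 (a(s) = 78/152 = 78*(1/152) = 39/76)
X - a(85 - 1*105) = -35806 - 1*39/76 = -35806 - 39/76 = -2721295/76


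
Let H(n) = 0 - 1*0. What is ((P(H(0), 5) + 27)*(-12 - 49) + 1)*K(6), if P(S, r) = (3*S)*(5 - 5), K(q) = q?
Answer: -9876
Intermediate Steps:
H(n) = 0 (H(n) = 0 + 0 = 0)
P(S, r) = 0 (P(S, r) = (3*S)*0 = 0)
((P(H(0), 5) + 27)*(-12 - 49) + 1)*K(6) = ((0 + 27)*(-12 - 49) + 1)*6 = (27*(-61) + 1)*6 = (-1647 + 1)*6 = -1646*6 = -9876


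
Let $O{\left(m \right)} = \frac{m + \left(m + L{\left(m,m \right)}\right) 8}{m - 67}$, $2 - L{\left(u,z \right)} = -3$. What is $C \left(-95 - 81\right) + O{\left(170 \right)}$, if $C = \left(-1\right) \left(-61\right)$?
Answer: $- \frac{1104238}{103} \approx -10721.0$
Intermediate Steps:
$L{\left(u,z \right)} = 5$ ($L{\left(u,z \right)} = 2 - -3 = 2 + 3 = 5$)
$C = 61$
$O{\left(m \right)} = \frac{40 + 9 m}{-67 + m}$ ($O{\left(m \right)} = \frac{m + \left(m + 5\right) 8}{m - 67} = \frac{m + \left(5 + m\right) 8}{-67 + m} = \frac{m + \left(40 + 8 m\right)}{-67 + m} = \frac{40 + 9 m}{-67 + m}$)
$C \left(-95 - 81\right) + O{\left(170 \right)} = 61 \left(-95 - 81\right) + \frac{40 + 9 \cdot 170}{-67 + 170} = 61 \left(-176\right) + \frac{40 + 1530}{103} = -10736 + \frac{1}{103} \cdot 1570 = -10736 + \frac{1570}{103} = - \frac{1104238}{103}$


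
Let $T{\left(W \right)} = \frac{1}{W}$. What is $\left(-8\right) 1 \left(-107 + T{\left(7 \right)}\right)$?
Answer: $\frac{5984}{7} \approx 854.86$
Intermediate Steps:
$\left(-8\right) 1 \left(-107 + T{\left(7 \right)}\right) = \left(-8\right) 1 \left(-107 + \frac{1}{7}\right) = - 8 \left(-107 + \frac{1}{7}\right) = \left(-8\right) \left(- \frac{748}{7}\right) = \frac{5984}{7}$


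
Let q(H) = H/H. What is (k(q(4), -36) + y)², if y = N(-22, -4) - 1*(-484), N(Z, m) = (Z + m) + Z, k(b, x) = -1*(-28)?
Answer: 215296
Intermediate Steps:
q(H) = 1
k(b, x) = 28
N(Z, m) = m + 2*Z
y = 436 (y = (-4 + 2*(-22)) - 1*(-484) = (-4 - 44) + 484 = -48 + 484 = 436)
(k(q(4), -36) + y)² = (28 + 436)² = 464² = 215296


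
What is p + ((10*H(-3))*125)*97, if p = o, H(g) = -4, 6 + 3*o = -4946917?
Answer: -6401923/3 ≈ -2.1340e+6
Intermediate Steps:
o = -4946923/3 (o = -2 + (⅓)*(-4946917) = -2 - 4946917/3 = -4946923/3 ≈ -1.6490e+6)
p = -4946923/3 ≈ -1.6490e+6
p + ((10*H(-3))*125)*97 = -4946923/3 + ((10*(-4))*125)*97 = -4946923/3 - 40*125*97 = -4946923/3 - 5000*97 = -4946923/3 - 485000 = -6401923/3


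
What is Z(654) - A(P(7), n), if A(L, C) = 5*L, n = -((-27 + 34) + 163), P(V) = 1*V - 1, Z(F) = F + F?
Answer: 1278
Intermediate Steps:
Z(F) = 2*F
P(V) = -1 + V (P(V) = V - 1 = -1 + V)
n = -170 (n = -(7 + 163) = -1*170 = -170)
Z(654) - A(P(7), n) = 2*654 - 5*(-1 + 7) = 1308 - 5*6 = 1308 - 1*30 = 1308 - 30 = 1278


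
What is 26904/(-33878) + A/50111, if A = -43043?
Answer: -1403198549/848830229 ≈ -1.6531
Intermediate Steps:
26904/(-33878) + A/50111 = 26904/(-33878) - 43043/50111 = 26904*(-1/33878) - 43043*1/50111 = -13452/16939 - 43043/50111 = -1403198549/848830229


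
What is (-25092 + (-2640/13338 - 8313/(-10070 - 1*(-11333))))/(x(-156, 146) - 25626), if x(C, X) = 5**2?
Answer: 23489521409/23959540683 ≈ 0.98038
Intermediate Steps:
x(C, X) = 25
(-25092 + (-2640/13338 - 8313/(-10070 - 1*(-11333))))/(x(-156, 146) - 25626) = (-25092 + (-2640/13338 - 8313/(-10070 - 1*(-11333))))/(25 - 25626) = (-25092 + (-2640*1/13338 - 8313/(-10070 + 11333)))/(-25601) = (-25092 + (-440/2223 - 8313/1263))*(-1/25601) = (-25092 + (-440/2223 - 8313*1/1263))*(-1/25601) = (-25092 + (-440/2223 - 2771/421))*(-1/25601) = (-25092 - 6345173/935883)*(-1/25601) = -23489521409/935883*(-1/25601) = 23489521409/23959540683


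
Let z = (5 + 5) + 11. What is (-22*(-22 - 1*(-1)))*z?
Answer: 9702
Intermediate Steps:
z = 21 (z = 10 + 11 = 21)
(-22*(-22 - 1*(-1)))*z = -22*(-22 - 1*(-1))*21 = -22*(-22 + 1)*21 = -22*(-21)*21 = 462*21 = 9702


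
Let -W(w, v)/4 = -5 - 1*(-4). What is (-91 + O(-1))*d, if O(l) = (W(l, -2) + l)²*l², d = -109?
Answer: 8938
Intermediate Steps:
W(w, v) = 4 (W(w, v) = -4*(-5 - 1*(-4)) = -4*(-5 + 4) = -4*(-1) = 4)
O(l) = l²*(4 + l)² (O(l) = (4 + l)²*l² = l²*(4 + l)²)
(-91 + O(-1))*d = (-91 + (-1)²*(4 - 1)²)*(-109) = (-91 + 1*3²)*(-109) = (-91 + 1*9)*(-109) = (-91 + 9)*(-109) = -82*(-109) = 8938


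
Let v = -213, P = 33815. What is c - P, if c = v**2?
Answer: 11554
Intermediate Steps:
c = 45369 (c = (-213)**2 = 45369)
c - P = 45369 - 1*33815 = 45369 - 33815 = 11554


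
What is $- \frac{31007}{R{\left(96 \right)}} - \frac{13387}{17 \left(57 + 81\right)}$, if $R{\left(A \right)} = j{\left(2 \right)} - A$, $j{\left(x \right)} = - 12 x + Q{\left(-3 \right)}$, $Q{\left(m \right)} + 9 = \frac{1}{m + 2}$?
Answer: $\frac{17750528}{76245} \approx 232.81$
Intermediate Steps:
$Q{\left(m \right)} = -9 + \frac{1}{2 + m}$ ($Q{\left(m \right)} = -9 + \frac{1}{m + 2} = -9 + \frac{1}{2 + m}$)
$j{\left(x \right)} = -10 - 12 x$ ($j{\left(x \right)} = - 12 x + \frac{-17 - -27}{2 - 3} = - 12 x + \frac{-17 + 27}{-1} = - 12 x - 10 = -10 - 12 x$)
$R{\left(A \right)} = -34 - A$ ($R{\left(A \right)} = \left(-10 - 24\right) - A = -34 - A$)
$- \frac{31007}{R{\left(96 \right)}} - \frac{13387}{17 \left(57 + 81\right)} = - \frac{31007}{-34 - 96} - \frac{13387}{17 \left(57 + 81\right)} = - \frac{31007}{-34 - 96} - \frac{13387}{17 \cdot 138} = - \frac{31007}{-130} - \frac{13387}{2346} = \left(-31007\right) \left(- \frac{1}{130}\right) - \frac{13387}{2346} = \frac{31007}{130} - \frac{13387}{2346} = \frac{17750528}{76245}$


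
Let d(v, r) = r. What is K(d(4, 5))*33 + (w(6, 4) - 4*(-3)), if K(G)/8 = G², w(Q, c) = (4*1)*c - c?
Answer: 6624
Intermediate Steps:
w(Q, c) = 3*c (w(Q, c) = 4*c - c = 3*c)
K(G) = 8*G²
K(d(4, 5))*33 + (w(6, 4) - 4*(-3)) = (8*5²)*33 + (3*4 - 4*(-3)) = (8*25)*33 + (12 + 12) = 200*33 + 24 = 6600 + 24 = 6624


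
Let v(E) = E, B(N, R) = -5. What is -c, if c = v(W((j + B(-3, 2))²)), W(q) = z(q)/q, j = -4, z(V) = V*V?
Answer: -81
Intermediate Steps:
z(V) = V²
W(q) = q (W(q) = q²/q = q)
c = 81 (c = (-4 - 5)² = (-9)² = 81)
-c = -1*81 = -81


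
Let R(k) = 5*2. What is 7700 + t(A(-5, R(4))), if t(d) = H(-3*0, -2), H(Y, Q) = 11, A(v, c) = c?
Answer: 7711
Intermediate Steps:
R(k) = 10
t(d) = 11
7700 + t(A(-5, R(4))) = 7700 + 11 = 7711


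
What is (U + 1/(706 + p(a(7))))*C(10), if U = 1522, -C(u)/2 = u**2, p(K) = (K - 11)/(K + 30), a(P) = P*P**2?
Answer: -8026122260/26367 ≈ -3.0440e+5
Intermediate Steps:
a(P) = P**3
p(K) = (-11 + K)/(30 + K)
C(u) = -2*u**2
(U + 1/(706 + p(a(7))))*C(10) = (1522 + 1/(706 + (-11 + 7**3)/(30 + 7**3)))*(-2*10**2) = (1522 + 1/(706 + (-11 + 343)/(30 + 343)))*(-2*100) = (1522 + 1/(706 + 332/373))*(-200) = (1522 + 1/(263670/373))*(-200) = (1522 + 373/263670)*(-200) = (401306113/263670)*(-200) = -8026122260/26367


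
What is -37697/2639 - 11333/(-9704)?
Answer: -335903901/25608856 ≈ -13.117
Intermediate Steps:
-37697/2639 - 11333/(-9704) = -37697*1/2639 - 11333*(-1/9704) = -37697/2639 + 11333/9704 = -335903901/25608856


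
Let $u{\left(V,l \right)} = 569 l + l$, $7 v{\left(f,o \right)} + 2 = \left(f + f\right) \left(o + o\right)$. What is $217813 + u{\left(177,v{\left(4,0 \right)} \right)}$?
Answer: $\frac{1523551}{7} \approx 2.1765 \cdot 10^{5}$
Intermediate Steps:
$v{\left(f,o \right)} = - \frac{2}{7} + \frac{4 f o}{7}$ ($v{\left(f,o \right)} = - \frac{2}{7} + \frac{\left(f + f\right) \left(o + o\right)}{7} = - \frac{2}{7} + \frac{2 f 2 o}{7} = - \frac{2}{7} + \frac{4 f o}{7}$)
$u{\left(V,l \right)} = 570 l$
$217813 + u{\left(177,v{\left(4,0 \right)} \right)} = 217813 + 570 \left(- \frac{2}{7} + \frac{4}{7} \cdot 4 \cdot 0\right) = 217813 + 570 \left(- \frac{2}{7} + 0\right) = 217813 + 570 \left(- \frac{2}{7}\right) = 217813 - \frac{1140}{7} = \frac{1523551}{7}$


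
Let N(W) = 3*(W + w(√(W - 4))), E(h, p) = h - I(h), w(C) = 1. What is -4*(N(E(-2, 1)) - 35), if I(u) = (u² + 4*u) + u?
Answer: 80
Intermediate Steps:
I(u) = u² + 5*u
E(h, p) = h - h*(5 + h)
N(W) = 3 + 3*W (N(W) = 3*(W + 1) = 3*(1 + W) = 3 + 3*W)
-4*(N(E(-2, 1)) - 35) = -4*((3 + 3*(-2*(-4 - 1*(-2)))) - 35) = -4*((3 + 3*(-2*(-4 + 2))) - 35) = -4*((3 + 3*(-2*(-2))) - 35) = -4*((3 + 3*4) - 35) = -4*((3 + 12) - 35) = -4*(15 - 35) = -4*(-20) = 80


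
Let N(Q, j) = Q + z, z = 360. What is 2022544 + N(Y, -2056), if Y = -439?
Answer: 2022465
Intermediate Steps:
N(Q, j) = 360 + Q (N(Q, j) = Q + 360 = 360 + Q)
2022544 + N(Y, -2056) = 2022544 + (360 - 439) = 2022544 - 79 = 2022465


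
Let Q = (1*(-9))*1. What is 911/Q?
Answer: -911/9 ≈ -101.22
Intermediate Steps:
Q = -9 (Q = -9*1 = -9)
911/Q = 911/(-9) = 911*(-⅑) = -911/9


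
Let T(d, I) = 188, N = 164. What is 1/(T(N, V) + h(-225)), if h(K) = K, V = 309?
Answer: -1/37 ≈ -0.027027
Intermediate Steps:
1/(T(N, V) + h(-225)) = 1/(188 - 225) = 1/(-37) = -1/37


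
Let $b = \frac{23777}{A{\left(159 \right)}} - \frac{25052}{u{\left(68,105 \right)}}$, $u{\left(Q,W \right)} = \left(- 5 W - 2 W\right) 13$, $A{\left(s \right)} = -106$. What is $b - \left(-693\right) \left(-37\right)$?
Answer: $- \frac{26194507753}{1012830} \approx -25863.0$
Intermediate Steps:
$u{\left(Q,W \right)} = - 91 W$ ($u{\left(Q,W \right)} = - 7 W 13 = - 91 W$)
$b = - \frac{224533723}{1012830}$ ($b = \frac{23777}{-106} - \frac{25052}{\left(-91\right) 105} = 23777 \left(- \frac{1}{106}\right) - \frac{25052}{-9555} = - \frac{23777}{106} - - \frac{25052}{9555} = - \frac{23777}{106} + \frac{25052}{9555} = - \frac{224533723}{1012830} \approx -221.69$)
$b - \left(-693\right) \left(-37\right) = - \frac{224533723}{1012830} - \left(-693\right) \left(-37\right) = - \frac{224533723}{1012830} - 25641 = - \frac{26194507753}{1012830}$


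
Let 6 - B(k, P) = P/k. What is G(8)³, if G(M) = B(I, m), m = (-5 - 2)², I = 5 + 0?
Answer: -6859/125 ≈ -54.872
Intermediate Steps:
I = 5
m = 49 (m = (-7)² = 49)
B(k, P) = 6 - P/k
G(M) = -19/5 (G(M) = 6 - 1*49/5 = 6 - 1*49*⅕ = 6 - 49/5 = -19/5)
G(8)³ = (-19/5)³ = -6859/125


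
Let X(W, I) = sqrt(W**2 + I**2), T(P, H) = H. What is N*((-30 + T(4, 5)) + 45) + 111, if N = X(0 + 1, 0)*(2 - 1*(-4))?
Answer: 231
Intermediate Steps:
X(W, I) = sqrt(I**2 + W**2)
N = 6 (N = sqrt(0**2 + (0 + 1)**2)*(2 - 1*(-4)) = sqrt(0 + 1**2)*(2 + 4) = sqrt(0 + 1)*6 = sqrt(1)*6 = 1*6 = 6)
N*((-30 + T(4, 5)) + 45) + 111 = 6*((-30 + 5) + 45) + 111 = 6*(-25 + 45) + 111 = 6*20 + 111 = 120 + 111 = 231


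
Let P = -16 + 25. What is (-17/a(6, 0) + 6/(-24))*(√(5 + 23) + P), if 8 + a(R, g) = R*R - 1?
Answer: -95/12 - 95*√7/54 ≈ -12.571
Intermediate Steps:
a(R, g) = -9 + R² (a(R, g) = -8 + (R*R - 1) = -8 + (R² - 1) = -8 + (-1 + R²) = -9 + R²)
P = 9
(-17/a(6, 0) + 6/(-24))*(√(5 + 23) + P) = (-17/(-9 + 6²) + 6/(-24))*(√(5 + 23) + 9) = (-17/(-9 + 36) + 6*(-1/24))*(√28 + 9) = (-17/27 - ¼)*(2*√7 + 9) = (-17*1/27 - ¼)*(9 + 2*√7) = (-17/27 - ¼)*(9 + 2*√7) = -95*(9 + 2*√7)/108 = -95/12 - 95*√7/54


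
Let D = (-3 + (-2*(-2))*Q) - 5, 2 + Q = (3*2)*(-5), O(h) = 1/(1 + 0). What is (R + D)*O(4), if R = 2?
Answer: -134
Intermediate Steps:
O(h) = 1 (O(h) = 1/1 = 1)
Q = -32 (Q = -2 + (3*2)*(-5) = -2 + 6*(-5) = -2 - 30 = -32)
D = -136 (D = (-3 - 2*(-2)*(-32)) - 5 = (-3 + 4*(-32)) - 5 = (-3 - 128) - 5 = -131 - 5 = -136)
(R + D)*O(4) = (2 - 136)*1 = -134*1 = -134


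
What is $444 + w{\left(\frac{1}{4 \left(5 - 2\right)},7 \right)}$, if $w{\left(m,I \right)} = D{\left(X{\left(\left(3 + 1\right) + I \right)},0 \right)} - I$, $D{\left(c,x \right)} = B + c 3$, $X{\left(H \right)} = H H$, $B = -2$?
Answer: $798$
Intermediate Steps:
$X{\left(H \right)} = H^{2}$
$D{\left(c,x \right)} = -2 + 3 c$ ($D{\left(c,x \right)} = -2 + c 3 = -2 + 3 c$)
$w{\left(m,I \right)} = -2 - I + 3 \left(4 + I\right)^{2}$ ($w{\left(m,I \right)} = \left(-2 + 3 \left(\left(3 + 1\right) + I\right)^{2}\right) - I = \left(-2 + 3 \left(4 + I\right)^{2}\right) - I = -2 - I + 3 \left(4 + I\right)^{2}$)
$444 + w{\left(\frac{1}{4 \left(5 - 2\right)},7 \right)} = 444 - \left(9 - 3 \left(4 + 7\right)^{2}\right) = 444 - \left(9 - 363\right) = 444 - -354 = 444 + 354 = 798$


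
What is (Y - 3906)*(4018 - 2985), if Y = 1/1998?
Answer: -8061725171/1998 ≈ -4.0349e+6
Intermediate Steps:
Y = 1/1998 ≈ 0.00050050
(Y - 3906)*(4018 - 2985) = (1/1998 - 3906)*(4018 - 2985) = -7804187/1998*1033 = -8061725171/1998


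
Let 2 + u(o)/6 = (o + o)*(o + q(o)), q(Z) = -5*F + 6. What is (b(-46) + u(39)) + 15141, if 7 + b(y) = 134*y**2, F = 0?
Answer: 319726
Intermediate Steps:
q(Z) = 6 (q(Z) = -5*0 + 6 = 0 + 6 = 6)
b(y) = -7 + 134*y**2
u(o) = -12 + 12*o*(6 + o) (u(o) = -12 + 6*((o + o)*(o + 6)) = -12 + 6*((2*o)*(6 + o)) = -12 + 6*(2*o*(6 + o)) = -12 + 12*o*(6 + o))
(b(-46) + u(39)) + 15141 = ((-7 + 134*(-46)**2) + (-12 + 12*39**2 + 72*39)) + 15141 = ((-7 + 134*2116) + (-12 + 12*1521 + 2808)) + 15141 = ((-7 + 283544) + (-12 + 18252 + 2808)) + 15141 = (283537 + 21048) + 15141 = 304585 + 15141 = 319726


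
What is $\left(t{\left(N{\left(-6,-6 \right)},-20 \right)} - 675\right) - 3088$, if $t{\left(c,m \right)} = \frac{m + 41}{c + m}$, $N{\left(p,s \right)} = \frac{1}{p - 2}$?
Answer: $- \frac{86573}{23} \approx -3764.0$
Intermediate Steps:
$N{\left(p,s \right)} = \frac{1}{-2 + p}$
$t{\left(c,m \right)} = \frac{41 + m}{c + m}$
$\left(t{\left(N{\left(-6,-6 \right)},-20 \right)} - 675\right) - 3088 = \left(\frac{41 - 20}{\frac{1}{-2 - 6} - 20} - 675\right) - 3088 = \left(\frac{1}{\frac{1}{-8} - 20} \cdot 21 - 675\right) - 3088 = \left(\frac{1}{- \frac{1}{8} - 20} \cdot 21 - 675\right) - 3088 = \left(\frac{1}{- \frac{161}{8}} \cdot 21 - 675\right) - 3088 = \left(\left(- \frac{8}{161}\right) 21 - 675\right) - 3088 = \left(- \frac{24}{23} - 675\right) - 3088 = - \frac{15549}{23} - 3088 = - \frac{86573}{23}$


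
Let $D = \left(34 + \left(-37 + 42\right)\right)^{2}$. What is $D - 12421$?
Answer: $-10900$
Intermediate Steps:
$D = 1521$ ($D = \left(34 + 5\right)^{2} = 39^{2} = 1521$)
$D - 12421 = 1521 - 12421 = -10900$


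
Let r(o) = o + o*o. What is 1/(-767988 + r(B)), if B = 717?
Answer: -1/253182 ≈ -3.9497e-6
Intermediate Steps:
r(o) = o + o²
1/(-767988 + r(B)) = 1/(-767988 + 717*(1 + 717)) = 1/(-767988 + 717*718) = 1/(-767988 + 514806) = 1/(-253182) = -1/253182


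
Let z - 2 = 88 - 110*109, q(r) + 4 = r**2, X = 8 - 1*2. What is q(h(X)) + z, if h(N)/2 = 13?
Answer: -11228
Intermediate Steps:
X = 6 (X = 8 - 2 = 6)
h(N) = 26 (h(N) = 2*13 = 26)
q(r) = -4 + r**2
z = -11900 (z = 2 + (88 - 110*109) = 2 + (88 - 11990) = 2 - 11902 = -11900)
q(h(X)) + z = (-4 + 26**2) - 11900 = (-4 + 676) - 11900 = 672 - 11900 = -11228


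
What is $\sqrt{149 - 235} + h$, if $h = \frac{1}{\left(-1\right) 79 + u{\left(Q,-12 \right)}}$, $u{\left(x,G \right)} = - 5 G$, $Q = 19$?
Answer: $- \frac{1}{19} + i \sqrt{86} \approx -0.052632 + 9.2736 i$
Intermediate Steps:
$h = - \frac{1}{19}$ ($h = \frac{1}{\left(-1\right) 79 - -60} = \frac{1}{-79 + 60} = \frac{1}{-19} = - \frac{1}{19} \approx -0.052632$)
$\sqrt{149 - 235} + h = \sqrt{149 - 235} - \frac{1}{19} = \sqrt{-86} - \frac{1}{19} = i \sqrt{86} - \frac{1}{19} = - \frac{1}{19} + i \sqrt{86}$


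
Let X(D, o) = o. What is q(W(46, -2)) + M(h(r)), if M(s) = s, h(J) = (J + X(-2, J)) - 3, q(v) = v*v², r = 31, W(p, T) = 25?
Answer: 15684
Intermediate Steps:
q(v) = v³
h(J) = -3 + 2*J (h(J) = (J + J) - 3 = 2*J - 3 = -3 + 2*J)
q(W(46, -2)) + M(h(r)) = 25³ + (-3 + 2*31) = 15625 + (-3 + 62) = 15625 + 59 = 15684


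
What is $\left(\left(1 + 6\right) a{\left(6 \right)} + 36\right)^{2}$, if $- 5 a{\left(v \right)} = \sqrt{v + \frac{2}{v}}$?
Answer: $\frac{98131}{75} - \frac{168 \sqrt{57}}{5} \approx 1054.7$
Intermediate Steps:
$a{\left(v \right)} = - \frac{\sqrt{v + \frac{2}{v}}}{5}$
$\left(\left(1 + 6\right) a{\left(6 \right)} + 36\right)^{2} = \left(\left(1 + 6\right) \left(- \frac{\sqrt{6 + \frac{2}{6}}}{5}\right) + 36\right)^{2} = \left(7 \left(- \frac{\sqrt{6 + 2 \cdot \frac{1}{6}}}{5}\right) + 36\right)^{2} = \left(7 \left(- \frac{\sqrt{6 + \frac{1}{3}}}{5}\right) + 36\right)^{2} = \left(7 \left(- \frac{\sqrt{\frac{19}{3}}}{5}\right) + 36\right)^{2} = \left(7 \left(- \frac{\frac{1}{3} \sqrt{57}}{5}\right) + 36\right)^{2} = \left(7 \left(- \frac{\sqrt{57}}{15}\right) + 36\right)^{2} = \left(- \frac{7 \sqrt{57}}{15} + 36\right)^{2} = \left(36 - \frac{7 \sqrt{57}}{15}\right)^{2}$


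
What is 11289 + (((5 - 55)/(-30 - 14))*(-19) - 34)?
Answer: 247135/22 ≈ 11233.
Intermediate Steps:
11289 + (((5 - 55)/(-30 - 14))*(-19) - 34) = 11289 + (-50/(-44)*(-19) - 34) = 11289 + (-50*(-1/44)*(-19) - 34) = 11289 + ((25/22)*(-19) - 34) = 11289 + (-475/22 - 34) = 11289 - 1223/22 = 247135/22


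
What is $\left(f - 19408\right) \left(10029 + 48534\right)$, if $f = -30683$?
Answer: $-2933479233$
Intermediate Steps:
$\left(f - 19408\right) \left(10029 + 48534\right) = \left(-30683 - 19408\right) \left(10029 + 48534\right) = \left(-50091\right) 58563 = -2933479233$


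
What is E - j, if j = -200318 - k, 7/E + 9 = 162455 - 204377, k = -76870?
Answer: 5176298081/41931 ≈ 1.2345e+5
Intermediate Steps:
E = -7/41931 (E = 7/(-9 + (162455 - 204377)) = 7/(-9 - 41922) = 7/(-41931) = 7*(-1/41931) = -7/41931 ≈ -0.00016694)
j = -123448 (j = -200318 - 1*(-76870) = -200318 + 76870 = -123448)
E - j = -7/41931 - 1*(-123448) = -7/41931 + 123448 = 5176298081/41931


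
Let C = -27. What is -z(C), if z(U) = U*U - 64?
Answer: -665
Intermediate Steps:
z(U) = -64 + U**2 (z(U) = U**2 - 64 = -64 + U**2)
-z(C) = -(-64 + (-27)**2) = -(-64 + 729) = -1*665 = -665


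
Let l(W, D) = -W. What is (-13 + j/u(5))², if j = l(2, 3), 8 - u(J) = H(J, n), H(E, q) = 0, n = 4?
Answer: 2809/16 ≈ 175.56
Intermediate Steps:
u(J) = 8 (u(J) = 8 - 1*0 = 8 + 0 = 8)
j = -2 (j = -1*2 = -2)
(-13 + j/u(5))² = (-13 - 2/8)² = (-13 - 2*⅛)² = (-13 - ¼)² = (-53/4)² = 2809/16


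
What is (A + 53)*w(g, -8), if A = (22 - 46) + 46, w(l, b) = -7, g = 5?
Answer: -525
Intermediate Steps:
A = 22 (A = -24 + 46 = 22)
(A + 53)*w(g, -8) = (22 + 53)*(-7) = 75*(-7) = -525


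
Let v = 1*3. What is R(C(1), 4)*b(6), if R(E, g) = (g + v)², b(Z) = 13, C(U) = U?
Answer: 637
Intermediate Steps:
v = 3
R(E, g) = (3 + g)² (R(E, g) = (g + 3)² = (3 + g)²)
R(C(1), 4)*b(6) = (3 + 4)²*13 = 7²*13 = 49*13 = 637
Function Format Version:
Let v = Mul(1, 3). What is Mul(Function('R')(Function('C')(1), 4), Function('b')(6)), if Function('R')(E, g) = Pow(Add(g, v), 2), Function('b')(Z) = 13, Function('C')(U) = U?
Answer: 637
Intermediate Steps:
v = 3
Function('R')(E, g) = Pow(Add(3, g), 2) (Function('R')(E, g) = Pow(Add(g, 3), 2) = Pow(Add(3, g), 2))
Mul(Function('R')(Function('C')(1), 4), Function('b')(6)) = Mul(Pow(Add(3, 4), 2), 13) = Mul(Pow(7, 2), 13) = Mul(49, 13) = 637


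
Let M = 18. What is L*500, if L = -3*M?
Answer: -27000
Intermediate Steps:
L = -54 (L = -3*18 = -54)
L*500 = -54*500 = -27000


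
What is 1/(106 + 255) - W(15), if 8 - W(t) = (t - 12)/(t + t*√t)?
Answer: -202451/25270 + √15/70 ≈ -7.9562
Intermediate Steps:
W(t) = 8 - (-12 + t)/(t + t^(3/2)) (W(t) = 8 - (t - 12)/(t + t*√t) = 8 - (-12 + t)/(t + t^(3/2)))
1/(106 + 255) - W(15) = 1/(106 + 255) - (12 + 7*15 + 8*15^(3/2))/(15 + 15^(3/2)) = 1/361 - (12 + 105 + 8*(15*√15))/(15 + 15*√15) = 1/361 - (12 + 105 + 120*√15)/(15 + 15*√15) = 1/361 - (117 + 120*√15)/(15 + 15*√15)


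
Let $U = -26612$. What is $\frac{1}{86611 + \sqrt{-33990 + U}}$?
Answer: $\frac{86611}{7501525923} - \frac{i \sqrt{60602}}{7501525923} \approx 1.1546 \cdot 10^{-5} - 3.2817 \cdot 10^{-8} i$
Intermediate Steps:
$\frac{1}{86611 + \sqrt{-33990 + U}} = \frac{1}{86611 + \sqrt{-33990 - 26612}} = \frac{1}{86611 + \sqrt{-60602}} = \frac{1}{86611 + i \sqrt{60602}}$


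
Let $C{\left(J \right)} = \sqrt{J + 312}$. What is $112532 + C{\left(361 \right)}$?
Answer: $112532 + \sqrt{673} \approx 1.1256 \cdot 10^{5}$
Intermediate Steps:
$C{\left(J \right)} = \sqrt{312 + J}$
$112532 + C{\left(361 \right)} = 112532 + \sqrt{312 + 361} = 112532 + \sqrt{673}$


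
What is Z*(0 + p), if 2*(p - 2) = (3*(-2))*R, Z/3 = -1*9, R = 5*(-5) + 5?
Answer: -1674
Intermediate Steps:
R = -20 (R = -25 + 5 = -20)
Z = -27 (Z = 3*(-1*9) = 3*(-9) = -27)
p = 62 (p = 2 + ((3*(-2))*(-20))/2 = 2 + (-6*(-20))/2 = 2 + (½)*120 = 2 + 60 = 62)
Z*(0 + p) = -27*(0 + 62) = -27*62 = -1674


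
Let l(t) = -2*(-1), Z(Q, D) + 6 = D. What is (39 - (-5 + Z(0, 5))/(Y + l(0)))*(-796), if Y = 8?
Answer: -157608/5 ≈ -31522.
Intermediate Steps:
Z(Q, D) = -6 + D
l(t) = 2
(39 - (-5 + Z(0, 5))/(Y + l(0)))*(-796) = (39 - (-5 + (-6 + 5))/(8 + 2))*(-796) = (39 - (-5 - 1)/10)*(-796) = (39 - (-6)/10)*(-796) = (39 - 1*(-3/5))*(-796) = (39 + 3/5)*(-796) = (198/5)*(-796) = -157608/5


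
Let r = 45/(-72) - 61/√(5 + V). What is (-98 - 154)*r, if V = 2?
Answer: 315/2 + 2196*√7 ≈ 5967.6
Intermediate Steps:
r = -5/8 - 61*√7/7 (r = 45/(-72) - 61/√(5 + 2) = 45*(-1/72) - 61*√7/7 = -5/8 - 61*√7/7 ≈ -23.681)
(-98 - 154)*r = (-98 - 154)*(-5/8 - 61*√7/7) = -252*(-5/8 - 61*√7/7) = 315/2 + 2196*√7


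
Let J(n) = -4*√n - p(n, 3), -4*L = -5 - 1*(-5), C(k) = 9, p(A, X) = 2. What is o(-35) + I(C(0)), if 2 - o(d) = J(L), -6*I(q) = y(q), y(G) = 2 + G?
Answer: 13/6 ≈ 2.1667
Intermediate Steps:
I(q) = -⅓ - q/6 (I(q) = -(2 + q)/6 = -⅓ - q/6)
L = 0 (L = -(-5 - 1*(-5))/4 = -(-5 + 5)/4 = -¼*0 = 0)
J(n) = -2 - 4*√n (J(n) = -4*√n - 1*2 = -4*√n - 2 = -2 - 4*√n)
o(d) = 4 (o(d) = 2 - (-2 - 4*√0) = 2 - (-2 - 4*0) = 2 - (-2 + 0) = 2 - 1*(-2) = 2 + 2 = 4)
o(-35) + I(C(0)) = 4 + (-⅓ - ⅙*9) = 4 + (-⅓ - 3/2) = 4 - 11/6 = 13/6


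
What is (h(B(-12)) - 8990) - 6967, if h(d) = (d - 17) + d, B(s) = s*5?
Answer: -16094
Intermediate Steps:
B(s) = 5*s
h(d) = -17 + 2*d (h(d) = (-17 + d) + d = -17 + 2*d)
(h(B(-12)) - 8990) - 6967 = ((-17 + 2*(5*(-12))) - 8990) - 6967 = ((-17 + 2*(-60)) - 8990) - 6967 = ((-17 - 120) - 8990) - 6967 = (-137 - 8990) - 6967 = -9127 - 6967 = -16094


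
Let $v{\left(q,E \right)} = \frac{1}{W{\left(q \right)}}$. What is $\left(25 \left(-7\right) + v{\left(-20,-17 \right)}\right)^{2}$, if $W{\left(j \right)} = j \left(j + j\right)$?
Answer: $\frac{19599720001}{640000} \approx 30625.0$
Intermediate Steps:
$W{\left(j \right)} = 2 j^{2}$ ($W{\left(j \right)} = j 2 j = 2 j^{2}$)
$v{\left(q,E \right)} = \frac{1}{2 q^{2}}$
$\left(25 \left(-7\right) + v{\left(-20,-17 \right)}\right)^{2} = \left(25 \left(-7\right) + \frac{1}{2 \cdot 400}\right)^{2} = \left(-175 + \frac{1}{2} \cdot \frac{1}{400}\right)^{2} = \left(-175 + \frac{1}{800}\right)^{2} = \left(- \frac{139999}{800}\right)^{2} = \frac{19599720001}{640000}$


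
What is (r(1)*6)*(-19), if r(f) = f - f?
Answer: 0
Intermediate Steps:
r(f) = 0
(r(1)*6)*(-19) = (0*6)*(-19) = 0*(-19) = 0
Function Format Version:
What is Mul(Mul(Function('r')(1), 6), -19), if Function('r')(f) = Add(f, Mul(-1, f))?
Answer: 0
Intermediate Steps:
Function('r')(f) = 0
Mul(Mul(Function('r')(1), 6), -19) = Mul(Mul(0, 6), -19) = Mul(0, -19) = 0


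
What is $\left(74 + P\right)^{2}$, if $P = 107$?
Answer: $32761$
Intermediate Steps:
$\left(74 + P\right)^{2} = \left(74 + 107\right)^{2} = 181^{2} = 32761$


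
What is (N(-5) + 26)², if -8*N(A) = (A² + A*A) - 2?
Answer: 400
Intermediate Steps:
N(A) = ¼ - A²/4 (N(A) = -((A² + A*A) - 2)/8 = -((A² + A²) - 2)/8 = -(2*A² - 2)/8 = -(-2 + 2*A²)/8 = ¼ - A²/4)
(N(-5) + 26)² = ((¼ - ¼*(-5)²) + 26)² = ((¼ - ¼*25) + 26)² = ((¼ - 25/4) + 26)² = (-6 + 26)² = 20² = 400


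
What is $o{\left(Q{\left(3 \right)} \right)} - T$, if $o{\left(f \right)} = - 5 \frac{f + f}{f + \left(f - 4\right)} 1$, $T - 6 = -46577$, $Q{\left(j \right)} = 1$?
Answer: $46576$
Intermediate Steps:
$T = -46571$ ($T = 6 - 46577 = -46571$)
$o{\left(f \right)} = - \frac{10 f}{-4 + 2 f}$ ($o{\left(f \right)} = - 5 \frac{2 f}{f + \left(-4 + f\right)} 1 = - 5 \frac{2 f}{-4 + 2 f} 1 = - \frac{10 f}{-4 + 2 f} 1 = - \frac{10 f}{-4 + 2 f}$)
$o{\left(Q{\left(3 \right)} \right)} - T = \left(-5\right) 1 \frac{1}{-2 + 1} - -46571 = \left(-5\right) 1 \frac{1}{-1} + 46571 = \left(-5\right) 1 \left(-1\right) + 46571 = 5 + 46571 = 46576$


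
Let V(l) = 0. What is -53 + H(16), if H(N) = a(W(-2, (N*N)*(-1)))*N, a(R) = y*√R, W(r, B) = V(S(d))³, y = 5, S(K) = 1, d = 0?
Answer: -53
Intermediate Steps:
W(r, B) = 0 (W(r, B) = 0³ = 0)
a(R) = 5*√R
H(N) = 0 (H(N) = (5*√0)*N = (5*0)*N = 0*N = 0)
-53 + H(16) = -53 + 0 = -53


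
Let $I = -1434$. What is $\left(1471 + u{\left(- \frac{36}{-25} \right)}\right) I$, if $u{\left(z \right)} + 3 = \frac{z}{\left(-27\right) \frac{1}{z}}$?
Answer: $- \frac{1315626168}{625} \approx -2.105 \cdot 10^{6}$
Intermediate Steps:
$u{\left(z \right)} = -3 - \frac{z^{2}}{27}$ ($u{\left(z \right)} = -3 + \frac{z}{\left(-27\right) \frac{1}{z}} = -3 + z \left(- \frac{z}{27}\right) = -3 - \frac{z^{2}}{27}$)
$\left(1471 + u{\left(- \frac{36}{-25} \right)}\right) I = \left(1471 - \left(3 + \frac{\left(- \frac{36}{-25}\right)^{2}}{27}\right)\right) \left(-1434\right) = \left(1471 - \left(3 + \frac{\left(\left(-36\right) \left(- \frac{1}{25}\right)\right)^{2}}{27}\right)\right) \left(-1434\right) = \left(1471 - \left(3 + \frac{\left(\frac{36}{25}\right)^{2}}{27}\right)\right) \left(-1434\right) = \left(1471 - \frac{1923}{625}\right) \left(-1434\right) = \frac{917452}{625} \left(-1434\right) = - \frac{1315626168}{625}$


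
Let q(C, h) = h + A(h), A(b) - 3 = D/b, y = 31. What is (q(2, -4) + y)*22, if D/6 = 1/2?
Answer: 1287/2 ≈ 643.50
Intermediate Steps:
D = 3 (D = 6/2 = 6*(½) = 3)
A(b) = 3 + 3/b
q(C, h) = 3 + h + 3/h (q(C, h) = h + (3 + 3/h) = 3 + h + 3/h)
(q(2, -4) + y)*22 = ((3 - 4 + 3/(-4)) + 31)*22 = ((3 - 4 + 3*(-¼)) + 31)*22 = ((3 - 4 - ¾) + 31)*22 = (-7/4 + 31)*22 = (117/4)*22 = 1287/2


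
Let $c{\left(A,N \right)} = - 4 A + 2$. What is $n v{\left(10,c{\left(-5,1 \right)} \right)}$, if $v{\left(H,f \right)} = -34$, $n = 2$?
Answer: $-68$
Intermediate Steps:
$c{\left(A,N \right)} = 2 - 4 A$
$n v{\left(10,c{\left(-5,1 \right)} \right)} = 2 \left(-34\right) = -68$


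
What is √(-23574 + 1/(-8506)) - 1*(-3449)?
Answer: 3449 + I*√1705626905170/8506 ≈ 3449.0 + 153.54*I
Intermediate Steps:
√(-23574 + 1/(-8506)) - 1*(-3449) = √(-23574 - 1/8506) + 3449 = √(-200520445/8506) + 3449 = I*√1705626905170/8506 + 3449 = 3449 + I*√1705626905170/8506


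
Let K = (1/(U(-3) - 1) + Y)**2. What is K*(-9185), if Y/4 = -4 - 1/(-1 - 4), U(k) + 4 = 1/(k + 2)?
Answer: -390401077/180 ≈ -2.1689e+6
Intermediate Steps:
U(k) = -4 + 1/(2 + k) (U(k) = -4 + 1/(k + 2) = -4 + 1/(2 + k))
Y = -76/5 (Y = 4*(-4 - 1/(-1 - 4)) = 4*(-4 - 1/(-5)) = 4*(-4 - 1*(-1/5)) = 4*(-4 + 1/5) = 4*(-19/5) = -76/5 ≈ -15.200)
K = 212521/900 (K = (1/((-7 - 4*(-3))/(2 - 3) - 1) - 76/5)**2 = (1/((-7 + 12)/(-1) - 1) - 76/5)**2 = (1/(-1*5 - 1) - 76/5)**2 = (1/(-5 - 1) - 76/5)**2 = (1/(-6) - 76/5)**2 = (-1/6 - 76/5)**2 = (-461/30)**2 = 212521/900 ≈ 236.13)
K*(-9185) = (212521/900)*(-9185) = -390401077/180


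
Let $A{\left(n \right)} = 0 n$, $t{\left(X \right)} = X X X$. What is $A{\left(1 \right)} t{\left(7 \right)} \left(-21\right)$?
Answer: $0$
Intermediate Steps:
$t{\left(X \right)} = X^{3}$ ($t{\left(X \right)} = X^{2} X = X^{3}$)
$A{\left(n \right)} = 0$
$A{\left(1 \right)} t{\left(7 \right)} \left(-21\right) = 0 \cdot 7^{3} \left(-21\right) = 0 \cdot 343 \left(-21\right) = 0 \left(-21\right) = 0$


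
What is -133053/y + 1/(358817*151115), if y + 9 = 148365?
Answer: -2404827905435753/2681417545986660 ≈ -0.89685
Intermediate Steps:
y = 148356 (y = -9 + 148365 = 148356)
-133053/y + 1/(358817*151115) = -133053/148356 + 1/(358817*151115) = -133053*1/148356 + (1/358817)*(1/151115) = -44351/49452 + 1/54222630955 = -2404827905435753/2681417545986660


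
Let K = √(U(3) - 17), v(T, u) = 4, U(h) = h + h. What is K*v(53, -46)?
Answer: 4*I*√11 ≈ 13.266*I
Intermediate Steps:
U(h) = 2*h
K = I*√11 (K = √(2*3 - 17) = √(6 - 17) = √(-11) = I*√11 ≈ 3.3166*I)
K*v(53, -46) = (I*√11)*4 = 4*I*√11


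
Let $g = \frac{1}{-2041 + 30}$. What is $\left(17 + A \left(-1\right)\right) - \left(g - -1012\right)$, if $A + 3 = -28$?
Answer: $- \frac{1938603}{2011} \approx -964.0$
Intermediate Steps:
$g = - \frac{1}{2011}$ ($g = \frac{1}{-2011} = - \frac{1}{2011} \approx -0.00049726$)
$A = -31$ ($A = -3 - 28 = -31$)
$\left(17 + A \left(-1\right)\right) - \left(g - -1012\right) = \left(17 - -31\right) - \left(- \frac{1}{2011} - -1012\right) = \left(17 + 31\right) - \left(- \frac{1}{2011} + 1012\right) = 48 - \frac{2035131}{2011} = - \frac{1938603}{2011}$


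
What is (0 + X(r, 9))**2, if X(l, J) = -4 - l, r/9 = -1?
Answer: 25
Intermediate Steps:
r = -9 (r = 9*(-1) = -9)
(0 + X(r, 9))**2 = (0 + (-4 - 1*(-9)))**2 = (0 + (-4 + 9))**2 = (0 + 5)**2 = 5**2 = 25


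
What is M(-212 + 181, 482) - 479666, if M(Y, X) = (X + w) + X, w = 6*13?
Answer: -478624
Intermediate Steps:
w = 78
M(Y, X) = 78 + 2*X (M(Y, X) = (X + 78) + X = (78 + X) + X = 78 + 2*X)
M(-212 + 181, 482) - 479666 = (78 + 2*482) - 479666 = (78 + 964) - 479666 = 1042 - 479666 = -478624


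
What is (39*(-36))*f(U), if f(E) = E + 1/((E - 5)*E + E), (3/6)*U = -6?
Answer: 269451/16 ≈ 16841.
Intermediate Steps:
U = -12 (U = 2*(-6) = -12)
f(E) = E + 1/(E + E*(-5 + E)) (f(E) = E + 1/((-5 + E)*E + E) = E + 1/(E*(-5 + E) + E) = E + 1/(E + E*(-5 + E)))
(39*(-36))*f(U) = (39*(-36))*((1 + (-12)³ - 4*(-12)²)/((-12)*(-4 - 12))) = -(-117)*(1 - 1728 - 4*144)/(-16) = -(-117)*(-1)*(1 - 1728 - 576)/16 = -(-117)*(-1)*(-2303)/16 = -1404*(-2303/192) = 269451/16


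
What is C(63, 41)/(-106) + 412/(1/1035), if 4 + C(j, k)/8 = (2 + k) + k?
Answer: 22599940/53 ≈ 4.2641e+5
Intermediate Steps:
C(j, k) = -16 + 16*k (C(j, k) = -32 + 8*((2 + k) + k) = -32 + 8*(2 + 2*k) = -32 + (16 + 16*k) = -16 + 16*k)
C(63, 41)/(-106) + 412/(1/1035) = (-16 + 16*41)/(-106) + 412/(1/1035) = (-16 + 656)*(-1/106) + 412/(1/1035) = 640*(-1/106) + 412*1035 = -320/53 + 426420 = 22599940/53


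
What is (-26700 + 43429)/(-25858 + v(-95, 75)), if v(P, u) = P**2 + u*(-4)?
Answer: -16729/17133 ≈ -0.97642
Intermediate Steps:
v(P, u) = P**2 - 4*u
(-26700 + 43429)/(-25858 + v(-95, 75)) = (-26700 + 43429)/(-25858 + ((-95)**2 - 4*75)) = 16729/(-25858 + (9025 - 300)) = 16729/(-25858 + 8725) = 16729/(-17133) = 16729*(-1/17133) = -16729/17133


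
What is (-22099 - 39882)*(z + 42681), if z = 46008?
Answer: -5497032909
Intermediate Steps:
(-22099 - 39882)*(z + 42681) = (-22099 - 39882)*(46008 + 42681) = -61981*88689 = -5497032909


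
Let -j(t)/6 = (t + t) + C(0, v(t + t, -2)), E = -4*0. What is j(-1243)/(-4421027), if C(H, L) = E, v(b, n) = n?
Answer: -14916/4421027 ≈ -0.0033739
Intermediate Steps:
E = 0
C(H, L) = 0
j(t) = -12*t (j(t) = -6*((t + t) + 0) = -6*(2*t + 0) = -12*t)
j(-1243)/(-4421027) = -12*(-1243)/(-4421027) = 14916*(-1/4421027) = -14916/4421027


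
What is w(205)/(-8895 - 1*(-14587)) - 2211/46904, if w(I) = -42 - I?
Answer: -549325/6067672 ≈ -0.090533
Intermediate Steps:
w(205)/(-8895 - 1*(-14587)) - 2211/46904 = (-42 - 1*205)/(-8895 - 1*(-14587)) - 2211/46904 = (-42 - 205)/(-8895 + 14587) - 2211*1/46904 = -247/5692 - 201/4264 = -549325/6067672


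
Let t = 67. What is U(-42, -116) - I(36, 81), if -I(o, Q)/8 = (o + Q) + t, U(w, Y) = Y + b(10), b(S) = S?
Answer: 1366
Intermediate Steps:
U(w, Y) = 10 + Y (U(w, Y) = Y + 10 = 10 + Y)
I(o, Q) = -536 - 8*Q - 8*o (I(o, Q) = -8*((o + Q) + 67) = -8*((Q + o) + 67) = -8*(67 + Q + o) = -536 - 8*Q - 8*o)
U(-42, -116) - I(36, 81) = (10 - 116) - (-536 - 8*81 - 8*36) = -106 - (-536 - 648 - 288) = -106 - 1*(-1472) = -106 + 1472 = 1366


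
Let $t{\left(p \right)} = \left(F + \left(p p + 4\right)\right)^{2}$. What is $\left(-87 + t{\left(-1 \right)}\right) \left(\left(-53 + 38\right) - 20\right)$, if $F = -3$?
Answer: $2905$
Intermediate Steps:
$t{\left(p \right)} = \left(1 + p^{2}\right)^{2}$ ($t{\left(p \right)} = \left(-3 + \left(p p + 4\right)\right)^{2} = \left(-3 + \left(p^{2} + 4\right)\right)^{2} = \left(-3 + \left(4 + p^{2}\right)\right)^{2} = \left(1 + p^{2}\right)^{2}$)
$\left(-87 + t{\left(-1 \right)}\right) \left(\left(-53 + 38\right) - 20\right) = \left(-87 + \left(1 + \left(-1\right)^{2}\right)^{2}\right) \left(\left(-53 + 38\right) - 20\right) = \left(-87 + \left(1 + 1\right)^{2}\right) \left(-15 - 20\right) = \left(-87 + 2^{2}\right) \left(-35\right) = \left(-87 + 4\right) \left(-35\right) = \left(-83\right) \left(-35\right) = 2905$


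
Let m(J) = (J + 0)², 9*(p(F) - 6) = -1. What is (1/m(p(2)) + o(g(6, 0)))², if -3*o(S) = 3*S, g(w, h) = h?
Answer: 6561/7890481 ≈ 0.00083151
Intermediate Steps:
p(F) = 53/9 (p(F) = 6 + (⅑)*(-1) = 6 - ⅑ = 53/9)
m(J) = J²
o(S) = -S
(1/m(p(2)) + o(g(6, 0)))² = (1/((53/9)²) - 1*0)² = (1/(2809/81) + 0)² = (81/2809 + 0)² = (81/2809)² = 6561/7890481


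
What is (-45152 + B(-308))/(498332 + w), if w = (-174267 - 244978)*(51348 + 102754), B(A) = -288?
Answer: 22720/32302997329 ≈ 7.0334e-7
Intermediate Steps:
w = -64606492990 (w = -419245*154102 = -64606492990)
(-45152 + B(-308))/(498332 + w) = (-45152 - 288)/(498332 - 64606492990) = -45440/(-64605994658) = -45440*(-1/64605994658) = 22720/32302997329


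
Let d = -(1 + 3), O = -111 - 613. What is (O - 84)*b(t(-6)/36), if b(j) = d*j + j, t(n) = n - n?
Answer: 0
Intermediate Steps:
O = -724
t(n) = 0
d = -4 (d = -1*4 = -4)
b(j) = -3*j (b(j) = -4*j + j = -3*j)
(O - 84)*b(t(-6)/36) = (-724 - 84)*(-0/36) = -(-2424)*0*(1/36) = -(-2424)*0 = -808*0 = 0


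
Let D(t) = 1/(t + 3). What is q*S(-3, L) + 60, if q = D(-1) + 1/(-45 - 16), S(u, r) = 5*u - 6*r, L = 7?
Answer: 3957/122 ≈ 32.434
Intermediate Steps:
S(u, r) = -6*r + 5*u
D(t) = 1/(3 + t)
q = 59/122 (q = 1/(3 - 1) + 1/(-45 - 16) = 1/2 + 1/(-61) = ½ - 1/61 = 59/122 ≈ 0.48361)
q*S(-3, L) + 60 = 59*(-6*7 + 5*(-3))/122 + 60 = 59*(-42 - 15)/122 + 60 = (59/122)*(-57) + 60 = -3363/122 + 60 = 3957/122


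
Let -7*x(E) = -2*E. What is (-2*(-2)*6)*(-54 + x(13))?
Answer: -8448/7 ≈ -1206.9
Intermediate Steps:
x(E) = 2*E/7 (x(E) = -(-2)*E/7 = 2*E/7)
(-2*(-2)*6)*(-54 + x(13)) = (-2*(-2)*6)*(-54 + (2/7)*13) = (4*6)*(-54 + 26/7) = 24*(-352/7) = -8448/7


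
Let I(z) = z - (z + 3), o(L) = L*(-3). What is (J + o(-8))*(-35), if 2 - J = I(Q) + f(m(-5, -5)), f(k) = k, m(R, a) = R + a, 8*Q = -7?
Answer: -1365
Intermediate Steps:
Q = -7/8 (Q = (⅛)*(-7) = -7/8 ≈ -0.87500)
o(L) = -3*L
I(z) = -3 (I(z) = z - (3 + z) = z + (-3 - z) = -3)
J = 15 (J = 2 - (-3 + (-5 - 5)) = 2 - (-3 - 10) = 2 - 1*(-13) = 2 + 13 = 15)
(J + o(-8))*(-35) = (15 - 3*(-8))*(-35) = (15 + 24)*(-35) = 39*(-35) = -1365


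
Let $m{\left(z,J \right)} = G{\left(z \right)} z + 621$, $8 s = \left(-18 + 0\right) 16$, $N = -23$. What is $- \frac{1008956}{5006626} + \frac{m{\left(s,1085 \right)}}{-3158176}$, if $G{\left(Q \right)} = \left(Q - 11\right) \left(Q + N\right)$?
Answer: $- \frac{1344884139337}{7905903037088} \approx -0.17011$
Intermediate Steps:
$G{\left(Q \right)} = \left(-23 + Q\right) \left(-11 + Q\right)$ ($G{\left(Q \right)} = \left(Q - 11\right) \left(Q - 23\right) = \left(-11 + Q\right) \left(-23 + Q\right) = \left(-23 + Q\right) \left(-11 + Q\right)$)
$s = -36$ ($s = \frac{\left(-18 + 0\right) 16}{8} = \frac{\left(-18\right) 16}{8} = \frac{1}{8} \left(-288\right) = -36$)
$m{\left(z,J \right)} = 621 + z \left(253 + z^{2} - 34 z\right)$ ($m{\left(z,J \right)} = \left(253 + z^{2} - 34 z\right) z + 621 = z \left(253 + z^{2} - 34 z\right) + 621 = 621 + z \left(253 + z^{2} - 34 z\right)$)
$- \frac{1008956}{5006626} + \frac{m{\left(s,1085 \right)}}{-3158176} = - \frac{1008956}{5006626} + \frac{621 - 36 \left(253 + \left(-36\right)^{2} - -1224\right)}{-3158176} = \left(-1008956\right) \frac{1}{5006626} + \left(621 - 36 \left(253 + 1296 + 1224\right)\right) \left(- \frac{1}{3158176}\right) = - \frac{504478}{2503313} + \left(621 - 99828\right) \left(- \frac{1}{3158176}\right) = - \frac{504478}{2503313} - - \frac{99207}{3158176} = - \frac{504478}{2503313} + \frac{99207}{3158176} = - \frac{1344884139337}{7905903037088}$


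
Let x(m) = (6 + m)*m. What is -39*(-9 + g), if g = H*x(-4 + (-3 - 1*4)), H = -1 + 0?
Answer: 2496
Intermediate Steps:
H = -1
x(m) = m*(6 + m)
g = -55 (g = -(-4 + (-3 - 1*4))*(6 + (-4 + (-3 - 1*4))) = -(-4 + (-3 - 4))*(6 + (-4 + (-3 - 4))) = -(-4 - 7)*(6 + (-4 - 7)) = -(-11)*(6 - 11) = -(-11)*(-5) = -1*55 = -55)
-39*(-9 + g) = -39*(-9 - 55) = -39*(-64) = 2496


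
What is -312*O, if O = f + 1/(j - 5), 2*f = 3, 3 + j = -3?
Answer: -4836/11 ≈ -439.64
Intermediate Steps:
j = -6 (j = -3 - 3 = -6)
f = 3/2 (f = (½)*3 = 3/2 ≈ 1.5000)
O = 31/22 (O = 3/2 + 1/(-6 - 5) = 3/2 + 1/(-11) = 3/2 - 1/11 = 31/22 ≈ 1.4091)
-312*O = -312*31/22 = -104*93/22 = -4836/11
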